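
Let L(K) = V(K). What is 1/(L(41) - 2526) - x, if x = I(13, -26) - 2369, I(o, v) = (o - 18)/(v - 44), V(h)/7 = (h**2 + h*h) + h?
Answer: 706248689/298130 ≈ 2368.9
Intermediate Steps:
V(h) = 7*h + 14*h**2 (V(h) = 7*((h**2 + h*h) + h) = 7*((h**2 + h**2) + h) = 7*(2*h**2 + h) = 7*(h + 2*h**2) = 7*h + 14*h**2)
L(K) = 7*K*(1 + 2*K)
I(o, v) = (-18 + o)/(-44 + v)
x = -33165/14 (x = (-18 + 13)/(-44 - 26) - 2369 = -5/(-70) - 2369 = -1/70*(-5) - 2369 = 1/14 - 2369 = -33165/14 ≈ -2368.9)
1/(L(41) - 2526) - x = 1/(7*41*(1 + 2*41) - 2526) - 1*(-33165/14) = 1/(7*41*(1 + 82) - 2526) + 33165/14 = 1/(7*41*83 - 2526) + 33165/14 = 1/(23821 - 2526) + 33165/14 = 1/21295 + 33165/14 = 706248689/298130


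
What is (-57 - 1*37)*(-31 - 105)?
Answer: 12784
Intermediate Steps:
(-57 - 1*37)*(-31 - 105) = (-57 - 37)*(-136) = -94*(-136) = 12784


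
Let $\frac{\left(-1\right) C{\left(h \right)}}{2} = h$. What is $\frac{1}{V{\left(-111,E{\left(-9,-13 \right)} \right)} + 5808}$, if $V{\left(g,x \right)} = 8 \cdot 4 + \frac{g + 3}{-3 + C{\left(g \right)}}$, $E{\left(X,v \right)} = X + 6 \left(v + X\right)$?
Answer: $\frac{73}{426284} \approx 0.00017125$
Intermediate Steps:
$C{\left(h \right)} = - 2 h$
$E{\left(X,v \right)} = 6 v + 7 X$ ($E{\left(X,v \right)} = X + 6 \left(X + v\right) = X + \left(6 X + 6 v\right) = 6 v + 7 X$)
$V{\left(g,x \right)} = 32 + \frac{3 + g}{-3 - 2 g}$ ($V{\left(g,x \right)} = 8 \cdot 4 + \frac{g + 3}{-3 - 2 g} = 32 + \frac{3 + g}{-3 - 2 g}$)
$\frac{1}{V{\left(-111,E{\left(-9,-13 \right)} \right)} + 5808} = \frac{1}{\frac{3 \left(31 + 21 \left(-111\right)\right)}{3 + 2 \left(-111\right)} + 5808} = \frac{1}{\frac{3 \left(31 - 2331\right)}{3 - 222} + 5808} = \frac{1}{3 \frac{1}{-219} \left(-2300\right) + 5808} = \frac{1}{3 \left(- \frac{1}{219}\right) \left(-2300\right) + 5808} = \frac{1}{\frac{2300}{73} + 5808} = \frac{1}{\frac{426284}{73}} = \frac{73}{426284}$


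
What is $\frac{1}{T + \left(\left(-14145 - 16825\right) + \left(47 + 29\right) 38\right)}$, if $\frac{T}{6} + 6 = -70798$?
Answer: $- \frac{1}{452906} \approx -2.208 \cdot 10^{-6}$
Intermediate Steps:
$T = -424824$ ($T = -36 + 6 \left(-70798\right) = -36 - 424788 = -424824$)
$\frac{1}{T + \left(\left(-14145 - 16825\right) + \left(47 + 29\right) 38\right)} = \frac{1}{-424824 + \left(\left(-14145 - 16825\right) + \left(47 + 29\right) 38\right)} = \frac{1}{-424824 + \left(-30970 + 76 \cdot 38\right)} = \frac{1}{-424824 + \left(-30970 + 2888\right)} = \frac{1}{-424824 - 28082} = \frac{1}{-452906} = - \frac{1}{452906}$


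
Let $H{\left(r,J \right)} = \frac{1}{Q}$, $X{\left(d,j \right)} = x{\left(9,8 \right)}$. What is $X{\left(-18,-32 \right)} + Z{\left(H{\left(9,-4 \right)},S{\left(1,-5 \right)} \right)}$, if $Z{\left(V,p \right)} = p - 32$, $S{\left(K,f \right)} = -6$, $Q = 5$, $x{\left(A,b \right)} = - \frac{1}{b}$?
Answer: $- \frac{305}{8} \approx -38.125$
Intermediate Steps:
$X{\left(d,j \right)} = - \frac{1}{8}$
$H{\left(r,J \right)} = \frac{1}{5}$
$Z{\left(V,p \right)} = -32 + p$
$X{\left(-18,-32 \right)} + Z{\left(H{\left(9,-4 \right)},S{\left(1,-5 \right)} \right)} = - \frac{1}{8} - 38 = - \frac{305}{8}$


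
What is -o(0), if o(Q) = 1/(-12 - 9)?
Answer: 1/21 ≈ 0.047619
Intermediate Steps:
o(Q) = -1/21 (o(Q) = 1/(-21) = -1/21)
-o(0) = -1*(-1/21) = 1/21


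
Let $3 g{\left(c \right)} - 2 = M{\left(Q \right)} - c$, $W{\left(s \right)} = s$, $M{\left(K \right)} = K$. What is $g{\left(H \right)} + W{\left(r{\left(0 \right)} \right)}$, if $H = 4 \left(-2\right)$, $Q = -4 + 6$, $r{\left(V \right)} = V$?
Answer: $4$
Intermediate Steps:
$Q = 2$
$H = -8$
$g{\left(c \right)} = \frac{4}{3} - \frac{c}{3}$ ($g{\left(c \right)} = \frac{2}{3} + \frac{2 - c}{3} = \frac{2}{3} - \left(- \frac{2}{3} + \frac{c}{3}\right) = \frac{4}{3} - \frac{c}{3}$)
$g{\left(H \right)} + W{\left(r{\left(0 \right)} \right)} = \left(\frac{4}{3} - - \frac{8}{3}\right) + 0 = \left(\frac{4}{3} + \frac{8}{3}\right) + 0 = 4 + 0 = 4$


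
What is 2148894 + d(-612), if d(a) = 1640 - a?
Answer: 2151146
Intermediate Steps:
2148894 + d(-612) = 2148894 + (1640 - 1*(-612)) = 2148894 + (1640 + 612) = 2148894 + 2252 = 2151146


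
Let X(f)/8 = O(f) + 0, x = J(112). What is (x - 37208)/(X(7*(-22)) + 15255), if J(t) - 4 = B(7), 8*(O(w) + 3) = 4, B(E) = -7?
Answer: -37211/15235 ≈ -2.4425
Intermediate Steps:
O(w) = -5/2 (O(w) = -3 + (⅛)*4 = -3 + ½ = -5/2)
J(t) = -3 (J(t) = 4 - 7 = -3)
x = -3
X(f) = -20 (X(f) = 8*(-5/2 + 0) = 8*(-5/2) = -20)
(x - 37208)/(X(7*(-22)) + 15255) = (-3 - 37208)/(-20 + 15255) = -37211/15235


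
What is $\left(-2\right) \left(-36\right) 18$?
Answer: $1296$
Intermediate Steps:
$\left(-2\right) \left(-36\right) 18 = 72 \cdot 18 = 1296$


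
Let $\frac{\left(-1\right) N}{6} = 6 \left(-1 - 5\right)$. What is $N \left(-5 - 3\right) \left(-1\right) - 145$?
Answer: $1583$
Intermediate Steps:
$N = 216$ ($N = - 6 \cdot 6 \left(-1 - 5\right) = - 6 \cdot 6 \left(-6\right) = \left(-6\right) \left(-36\right) = 216$)
$N \left(-5 - 3\right) \left(-1\right) - 145 = 216 \left(-5 - 3\right) \left(-1\right) - 145 = 216 \left(\left(-8\right) \left(-1\right)\right) - 145 = 216 \cdot 8 - 145 = 1728 - 145 = 1583$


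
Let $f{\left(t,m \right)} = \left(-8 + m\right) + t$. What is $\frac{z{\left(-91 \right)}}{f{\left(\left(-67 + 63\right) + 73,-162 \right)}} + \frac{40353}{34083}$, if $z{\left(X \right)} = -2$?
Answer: $\frac{1381273}{1147461} \approx 1.2038$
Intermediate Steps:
$f{\left(t,m \right)} = -8 + m + t$
$\frac{z{\left(-91 \right)}}{f{\left(\left(-67 + 63\right) + 73,-162 \right)}} + \frac{40353}{34083} = - \frac{2}{-8 - 162 + \left(\left(-67 + 63\right) + 73\right)} + \frac{40353}{34083} = - \frac{2}{-8 - 162 + \left(-4 + 73\right)} + 40353 \cdot \frac{1}{34083} = - \frac{2}{-8 - 162 + 69} + \frac{13451}{11361} = - \frac{2}{-101} + \frac{13451}{11361} = \left(-2\right) \left(- \frac{1}{101}\right) + \frac{13451}{11361} = \frac{2}{101} + \frac{13451}{11361} = \frac{1381273}{1147461}$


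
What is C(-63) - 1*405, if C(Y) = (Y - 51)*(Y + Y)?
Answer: 13959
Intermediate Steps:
C(Y) = 2*Y*(-51 + Y) (C(Y) = (-51 + Y)*(2*Y) = 2*Y*(-51 + Y))
C(-63) - 1*405 = 2*(-63)*(-51 - 63) - 1*405 = 2*(-63)*(-114) - 405 = 14364 - 405 = 13959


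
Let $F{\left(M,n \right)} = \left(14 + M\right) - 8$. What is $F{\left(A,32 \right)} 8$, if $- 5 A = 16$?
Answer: $\frac{112}{5} \approx 22.4$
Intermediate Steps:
$A = - \frac{16}{5}$ ($A = \left(- \frac{1}{5}\right) 16 = - \frac{16}{5} \approx -3.2$)
$F{\left(M,n \right)} = 6 + M$
$F{\left(A,32 \right)} 8 = \left(6 - \frac{16}{5}\right) 8 = \frac{14}{5} \cdot 8 = \frac{112}{5}$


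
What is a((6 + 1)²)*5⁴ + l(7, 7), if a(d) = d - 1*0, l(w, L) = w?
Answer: 30632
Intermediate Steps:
a(d) = d (a(d) = d + 0 = d)
a((6 + 1)²)*5⁴ + l(7, 7) = (6 + 1)²*5⁴ + 7 = 7²*625 + 7 = 49*625 + 7 = 30625 + 7 = 30632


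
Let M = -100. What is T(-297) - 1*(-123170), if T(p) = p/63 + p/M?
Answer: 86217779/700 ≈ 1.2317e+5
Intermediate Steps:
T(p) = 37*p/6300 (T(p) = p/63 + p/(-100) = p*(1/63) + p*(-1/100) = p/63 - p/100 = 37*p/6300)
T(-297) - 1*(-123170) = (37/6300)*(-297) - 1*(-123170) = -1221/700 + 123170 = 86217779/700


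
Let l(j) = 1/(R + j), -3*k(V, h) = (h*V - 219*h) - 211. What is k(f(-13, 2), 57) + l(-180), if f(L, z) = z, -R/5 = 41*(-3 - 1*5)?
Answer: 18366803/4380 ≈ 4193.3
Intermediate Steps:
R = 1640 (R = -205*(-3 - 1*5) = -205*(-3 - 5) = -205*(-8) = -5*(-328) = 1640)
k(V, h) = 211/3 + 73*h - V*h/3 (k(V, h) = -((h*V - 219*h) - 211)/3 = -((V*h - 219*h) - 211)/3 = -((-219*h + V*h) - 211)/3 = -(-211 - 219*h + V*h)/3 = 211/3 + 73*h - V*h/3)
l(j) = 1/(1640 + j)
k(f(-13, 2), 57) + l(-180) = (211/3 + 73*57 - 1/3*2*57) + 1/(1640 - 180) = (211/3 + 4161 - 38) + 1/1460 = 12580/3 + 1/1460 = 18366803/4380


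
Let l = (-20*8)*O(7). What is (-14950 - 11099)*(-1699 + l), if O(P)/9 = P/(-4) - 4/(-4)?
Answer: 16124331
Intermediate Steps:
O(P) = 9 - 9*P/4 (O(P) = 9*(P/(-4) - 4/(-4)) = 9*(P*(-¼) - 4*(-¼)) = 9*(-P/4 + 1) = 9*(1 - P/4) = 9 - 9*P/4)
l = 1080 (l = (-20*8)*(9 - 9/4*7) = -160*(9 - 63/4) = -160*(-27/4) = 1080)
(-14950 - 11099)*(-1699 + l) = (-14950 - 11099)*(-1699 + 1080) = -26049*(-619) = 16124331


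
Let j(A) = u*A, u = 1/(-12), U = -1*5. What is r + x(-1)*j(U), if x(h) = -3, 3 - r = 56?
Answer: -217/4 ≈ -54.250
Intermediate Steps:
r = -53 (r = 3 - 1*56 = 3 - 56 = -53)
U = -5
u = -1/12 ≈ -0.083333
j(A) = -A/12
r + x(-1)*j(U) = -53 - (-1)*(-5)/4 = -53 - 3*5/12 = -53 - 5/4 = -217/4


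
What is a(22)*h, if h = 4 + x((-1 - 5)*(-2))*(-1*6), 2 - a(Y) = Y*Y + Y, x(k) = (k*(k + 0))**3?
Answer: 9029613600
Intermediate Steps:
x(k) = k**6 (x(k) = (k*k)**3 = (k**2)**3 = k**6)
a(Y) = 2 - Y - Y**2 (a(Y) = 2 - (Y*Y + Y) = 2 - (Y**2 + Y) = 2 - (Y + Y**2) = 2 + (-Y - Y**2) = 2 - Y - Y**2)
h = -17915900 (h = 4 + ((-1 - 5)*(-2))**6*(-1*6) = 4 + (-6*(-2))**6*(-6) = 4 + 12**6*(-6) = 4 + 2985984*(-6) = 4 - 17915904 = -17915900)
a(22)*h = (2 - 1*22 - 1*22**2)*(-17915900) = (2 - 22 - 1*484)*(-17915900) = (2 - 22 - 484)*(-17915900) = -504*(-17915900) = 9029613600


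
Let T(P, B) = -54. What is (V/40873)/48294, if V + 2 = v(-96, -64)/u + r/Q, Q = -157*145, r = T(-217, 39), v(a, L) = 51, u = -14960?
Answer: -1603487/1581757896239136 ≈ -1.0137e-9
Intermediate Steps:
r = -54
Q = -22765
V = -1603487/801328 (V = -2 + (51/(-14960) - 54/(-22765)) = -2 + (51*(-1/14960) - 54*(-1/22765)) = -2 + (-3/880 + 54/22765) = -2 - 831/801328 = -1603487/801328 ≈ -2.0010)
(V/40873)/48294 = -1603487/801328/40873/48294 = -1603487/801328*1/40873*(1/48294) = -1603487/32752679344*1/48294 = -1603487/1581757896239136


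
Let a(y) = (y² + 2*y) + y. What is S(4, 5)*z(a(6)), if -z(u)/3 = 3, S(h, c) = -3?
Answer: 27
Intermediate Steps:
a(y) = y² + 3*y
z(u) = -9 (z(u) = -3*3 = -9)
S(4, 5)*z(a(6)) = -3*(-9) = 27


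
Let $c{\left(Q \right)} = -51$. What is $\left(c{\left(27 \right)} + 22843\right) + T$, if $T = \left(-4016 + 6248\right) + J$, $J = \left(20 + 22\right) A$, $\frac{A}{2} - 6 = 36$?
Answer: $28552$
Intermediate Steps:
$A = 84$ ($A = 12 + 2 \cdot 36 = 12 + 72 = 84$)
$J = 3528$ ($J = \left(20 + 22\right) 84 = 42 \cdot 84 = 3528$)
$T = 5760$ ($T = \left(-4016 + 6248\right) + 3528 = 2232 + 3528 = 5760$)
$\left(c{\left(27 \right)} + 22843\right) + T = \left(-51 + 22843\right) + 5760 = 22792 + 5760 = 28552$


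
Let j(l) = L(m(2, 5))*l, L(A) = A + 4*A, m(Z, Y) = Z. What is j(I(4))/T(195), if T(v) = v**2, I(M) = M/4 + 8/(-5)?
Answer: -2/12675 ≈ -0.00015779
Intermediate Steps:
I(M) = -8/5 + M/4 (I(M) = M*(1/4) + 8*(-1/5) = M/4 - 8/5 = -8/5 + M/4)
L(A) = 5*A
j(l) = 10*l (j(l) = (5*2)*l = 10*l)
j(I(4))/T(195) = (10*(-8/5 + (1/4)*4))/(195**2) = (10*(-8/5 + 1))/38025 = (10*(-3/5))*(1/38025) = -6*1/38025 = -2/12675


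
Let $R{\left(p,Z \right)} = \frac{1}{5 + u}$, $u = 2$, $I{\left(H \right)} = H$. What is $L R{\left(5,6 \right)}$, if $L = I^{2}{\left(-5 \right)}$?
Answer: $\frac{25}{7} \approx 3.5714$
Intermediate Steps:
$R{\left(p,Z \right)} = \frac{1}{7}$ ($R{\left(p,Z \right)} = \frac{1}{5 + 2} = \frac{1}{7}$)
$L = 25$ ($L = \left(-5\right)^{2} = 25$)
$L R{\left(5,6 \right)} = 25 \cdot \frac{1}{7} = \frac{25}{7}$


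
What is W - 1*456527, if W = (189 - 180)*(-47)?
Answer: -456950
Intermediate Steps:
W = -423 (W = 9*(-47) = -423)
W - 1*456527 = -423 - 1*456527 = -423 - 456527 = -456950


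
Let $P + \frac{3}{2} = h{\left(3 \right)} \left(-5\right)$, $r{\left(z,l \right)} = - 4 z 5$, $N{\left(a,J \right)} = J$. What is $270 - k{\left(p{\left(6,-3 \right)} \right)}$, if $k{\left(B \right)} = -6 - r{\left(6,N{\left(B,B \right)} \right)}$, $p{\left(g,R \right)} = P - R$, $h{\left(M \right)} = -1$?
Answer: $156$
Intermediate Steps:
$r{\left(z,l \right)} = - 20 z$
$P = \frac{7}{2}$ ($P = - \frac{3}{2} - -5 = - \frac{3}{2} + 5 = \frac{7}{2} \approx 3.5$)
$p{\left(g,R \right)} = \frac{7}{2} - R$
$k{\left(B \right)} = 114$ ($k{\left(B \right)} = -6 - \left(-20\right) 6 = -6 - -120 = -6 + 120 = 114$)
$270 - k{\left(p{\left(6,-3 \right)} \right)} = 270 - 114 = 156$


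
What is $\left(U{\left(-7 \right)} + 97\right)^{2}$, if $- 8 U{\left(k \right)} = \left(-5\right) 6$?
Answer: $\frac{162409}{16} \approx 10151.0$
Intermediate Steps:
$U{\left(k \right)} = \frac{15}{4}$ ($U{\left(k \right)} = - \frac{\left(-5\right) 6}{8} = \left(- \frac{1}{8}\right) \left(-30\right) = \frac{15}{4}$)
$\left(U{\left(-7 \right)} + 97\right)^{2} = \left(\frac{15}{4} + 97\right)^{2} = \left(\frac{403}{4}\right)^{2} = \frac{162409}{16}$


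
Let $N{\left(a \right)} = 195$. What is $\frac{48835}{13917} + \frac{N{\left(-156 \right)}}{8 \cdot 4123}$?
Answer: $\frac{1613487455}{459038328} \approx 3.5149$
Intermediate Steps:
$\frac{48835}{13917} + \frac{N{\left(-156 \right)}}{8 \cdot 4123} = \frac{48835}{13917} + \frac{195}{8 \cdot 4123} = 48835 \cdot \frac{1}{13917} + \frac{195}{32984} = \frac{48835}{13917} + 195 \cdot \frac{1}{32984} = \frac{48835}{13917} + \frac{195}{32984} = \frac{1613487455}{459038328}$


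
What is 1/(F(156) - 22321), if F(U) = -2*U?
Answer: -1/22633 ≈ -4.4183e-5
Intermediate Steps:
1/(F(156) - 22321) = 1/(-2*156 - 22321) = 1/(-312 - 22321) = 1/(-22633) = -1/22633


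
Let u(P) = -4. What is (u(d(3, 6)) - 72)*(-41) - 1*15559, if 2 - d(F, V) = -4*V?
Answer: -12443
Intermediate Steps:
d(F, V) = 2 + 4*V (d(F, V) = 2 - (-4)*V = 2 + 4*V)
(u(d(3, 6)) - 72)*(-41) - 1*15559 = (-4 - 72)*(-41) - 1*15559 = -76*(-41) - 15559 = 3116 - 15559 = -12443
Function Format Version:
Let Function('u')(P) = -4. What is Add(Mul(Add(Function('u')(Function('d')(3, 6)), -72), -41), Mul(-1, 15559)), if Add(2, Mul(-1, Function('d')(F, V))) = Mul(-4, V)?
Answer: -12443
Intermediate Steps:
Function('d')(F, V) = Add(2, Mul(4, V)) (Function('d')(F, V) = Add(2, Mul(-1, Mul(-4, V))) = Add(2, Mul(4, V)))
Add(Mul(Add(Function('u')(Function('d')(3, 6)), -72), -41), Mul(-1, 15559)) = Add(Mul(Add(-4, -72), -41), Mul(-1, 15559)) = Add(Mul(-76, -41), -15559) = Add(3116, -15559) = -12443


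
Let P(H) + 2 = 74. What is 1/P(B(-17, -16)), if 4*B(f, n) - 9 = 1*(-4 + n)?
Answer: 1/72 ≈ 0.013889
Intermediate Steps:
B(f, n) = 5/4 + n/4 (B(f, n) = 9/4 + (1*(-4 + n))/4 = 9/4 + (-4 + n)/4 = 9/4 + (-1 + n/4) = 5/4 + n/4)
P(H) = 72 (P(H) = -2 + 74 = 72)
1/P(B(-17, -16)) = 1/72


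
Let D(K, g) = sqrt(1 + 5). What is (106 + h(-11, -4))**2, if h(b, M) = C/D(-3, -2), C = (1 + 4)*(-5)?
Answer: 68041/6 - 2650*sqrt(6)/3 ≈ 9176.5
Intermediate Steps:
D(K, g) = sqrt(6)
C = -25 (C = 5*(-5) = -25)
h(b, M) = -25*sqrt(6)/6
(106 + h(-11, -4))**2 = (106 - 25*sqrt(6)/6)**2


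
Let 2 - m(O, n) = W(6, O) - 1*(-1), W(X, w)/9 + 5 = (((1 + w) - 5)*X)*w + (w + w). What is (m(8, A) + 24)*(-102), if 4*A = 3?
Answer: 183804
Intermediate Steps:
A = 3/4 (A = (1/4)*3 = 3/4 ≈ 0.75000)
W(X, w) = -45 + 18*w + 9*X*w*(-4 + w) (W(X, w) = -45 + 9*((((1 + w) - 5)*X)*w + (w + w)) = -45 + 9*(((-4 + w)*X)*w + 2*w) = -45 + 9*((X*(-4 + w))*w + 2*w) = -45 + 9*(X*w*(-4 + w) + 2*w) = -45 + 9*(2*w + X*w*(-4 + w)) = -45 + (18*w + 9*X*w*(-4 + w)) = -45 + 18*w + 9*X*w*(-4 + w))
m(O, n) = 46 - 54*O**2 + 198*O (m(O, n) = 2 - ((-45 + 18*O - 36*6*O + 9*6*O**2) - 1*(-1)) = 2 - ((-45 + 18*O - 216*O + 54*O**2) + 1) = 2 - ((-45 - 198*O + 54*O**2) + 1) = 2 - (-44 - 198*O + 54*O**2) = 2 + (44 - 54*O**2 + 198*O) = 46 - 54*O**2 + 198*O)
(m(8, A) + 24)*(-102) = ((46 - 54*8**2 + 198*8) + 24)*(-102) = ((46 - 54*64 + 1584) + 24)*(-102) = ((46 - 3456 + 1584) + 24)*(-102) = (-1826 + 24)*(-102) = -1802*(-102) = 183804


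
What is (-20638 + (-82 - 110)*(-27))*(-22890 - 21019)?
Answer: 678569686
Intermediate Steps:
(-20638 + (-82 - 110)*(-27))*(-22890 - 21019) = (-20638 - 192*(-27))*(-43909) = (-20638 + 5184)*(-43909) = -15454*(-43909) = 678569686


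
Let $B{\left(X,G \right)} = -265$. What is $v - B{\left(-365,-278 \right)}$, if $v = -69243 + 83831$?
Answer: $14853$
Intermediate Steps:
$v = 14588$
$v - B{\left(-365,-278 \right)} = 14588 - -265 = 14588 + 265 = 14853$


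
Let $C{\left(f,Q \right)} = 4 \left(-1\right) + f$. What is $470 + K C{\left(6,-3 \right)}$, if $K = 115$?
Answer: $700$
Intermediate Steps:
$C{\left(f,Q \right)} = -4 + f$
$470 + K C{\left(6,-3 \right)} = 470 + 115 \left(-4 + 6\right) = 470 + 115 \cdot 2 = 470 + 230 = 700$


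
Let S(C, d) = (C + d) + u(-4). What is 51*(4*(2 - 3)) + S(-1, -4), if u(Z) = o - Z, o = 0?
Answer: -205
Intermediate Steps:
u(Z) = -Z (u(Z) = 0 - Z = -Z)
S(C, d) = 4 + C + d (S(C, d) = (C + d) - 1*(-4) = (C + d) + 4 = 4 + C + d)
51*(4*(2 - 3)) + S(-1, -4) = 51*(4*(2 - 3)) + (4 - 1 - 4) = 51*(4*(-1)) - 1 = 51*(-4) - 1 = -204 - 1 = -205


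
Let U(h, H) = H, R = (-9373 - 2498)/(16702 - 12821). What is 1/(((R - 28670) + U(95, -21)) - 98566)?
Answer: -3881/493896288 ≈ -7.8579e-6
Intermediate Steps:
R = -11871/3881 ≈ -3.0587
1/(((R - 28670) + U(95, -21)) - 98566) = 1/(((-11871/3881 - 28670) - 21) - 98566) = 1/((-111280141/3881 - 21) - 98566) = 1/(-111361642/3881 - 98566) = 1/(-493896288/3881) = -3881/493896288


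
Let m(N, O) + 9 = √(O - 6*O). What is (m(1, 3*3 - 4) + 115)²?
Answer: 11211 + 1060*I ≈ 11211.0 + 1060.0*I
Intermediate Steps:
m(N, O) = -9 + √5*√(-O) (m(N, O) = -9 + √(O - 6*O) = -9 + √(-5*O) = -9 + √5*√(-O))
(m(1, 3*3 - 4) + 115)² = ((-9 + √5*√(-(3*3 - 4))) + 115)² = ((-9 + √5*√(-(9 - 4))) + 115)² = ((-9 + √5*√(-1*5)) + 115)² = ((-9 + √5*√(-5)) + 115)² = ((-9 + √5*(I*√5)) + 115)² = ((-9 + 5*I) + 115)² = (106 + 5*I)²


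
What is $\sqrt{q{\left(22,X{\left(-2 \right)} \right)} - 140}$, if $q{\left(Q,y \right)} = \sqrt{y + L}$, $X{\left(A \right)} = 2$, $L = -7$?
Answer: $\sqrt{-140 + i \sqrt{5}} \approx 0.09449 + 11.833 i$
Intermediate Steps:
$q{\left(Q,y \right)} = \sqrt{-7 + y}$ ($q{\left(Q,y \right)} = \sqrt{y - 7} = \sqrt{-7 + y}$)
$\sqrt{q{\left(22,X{\left(-2 \right)} \right)} - 140} = \sqrt{\sqrt{-7 + 2} - 140} = \sqrt{\sqrt{-5} - 140} = \sqrt{i \sqrt{5} - 140} = \sqrt{-140 + i \sqrt{5}}$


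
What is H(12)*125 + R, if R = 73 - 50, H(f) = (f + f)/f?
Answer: 273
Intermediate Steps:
H(f) = 2 (H(f) = (2*f)/f = 2)
R = 23
H(12)*125 + R = 2*125 + 23 = 250 + 23 = 273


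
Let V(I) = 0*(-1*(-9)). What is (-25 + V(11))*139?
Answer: -3475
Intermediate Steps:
V(I) = 0 (V(I) = 0*9 = 0)
(-25 + V(11))*139 = (-25 + 0)*139 = -25*139 = -3475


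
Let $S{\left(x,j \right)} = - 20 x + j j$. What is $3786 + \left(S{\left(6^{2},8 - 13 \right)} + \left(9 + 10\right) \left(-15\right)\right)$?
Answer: $2806$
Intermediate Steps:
$S{\left(x,j \right)} = j^{2} - 20 x$ ($S{\left(x,j \right)} = - 20 x + j^{2} = j^{2} - 20 x$)
$3786 + \left(S{\left(6^{2},8 - 13 \right)} + \left(9 + 10\right) \left(-15\right)\right) = 3786 + \left(\left(\left(8 - 13\right)^{2} - 20 \cdot 6^{2}\right) + \left(9 + 10\right) \left(-15\right)\right) = 3786 + \left(\left(\left(-5\right)^{2} - 720\right) + 19 \left(-15\right)\right) = 3786 + \left(\left(25 - 720\right) - 285\right) = 3786 - 980 = 2806$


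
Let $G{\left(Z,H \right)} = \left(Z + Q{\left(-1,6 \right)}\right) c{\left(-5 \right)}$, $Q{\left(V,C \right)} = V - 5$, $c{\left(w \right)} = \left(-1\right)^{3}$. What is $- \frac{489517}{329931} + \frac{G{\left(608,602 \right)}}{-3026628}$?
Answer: $- \frac{3919013863}{2641741806} \approx -1.4835$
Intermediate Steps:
$c{\left(w \right)} = -1$
$Q{\left(V,C \right)} = -5 + V$
$G{\left(Z,H \right)} = 6 - Z$ ($G{\left(Z,H \right)} = \left(Z - 6\right) \left(-1\right) = \left(-6 + Z\right) \left(-1\right) = 6 - Z$)
$- \frac{489517}{329931} + \frac{G{\left(608,602 \right)}}{-3026628} = - \frac{489517}{329931} + \frac{6 - 608}{-3026628} = \left(-489517\right) \frac{1}{329931} + \left(6 - 608\right) \left(- \frac{1}{3026628}\right) = - \frac{69931}{47133} - - \frac{301}{1513314} = - \frac{69931}{47133} + \frac{301}{1513314} = - \frac{3919013863}{2641741806}$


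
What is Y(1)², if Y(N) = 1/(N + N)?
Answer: ¼ ≈ 0.25000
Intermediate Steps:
Y(N) = 1/(2*N)
Y(1)² = ((½)/1)² = ((½)*1)² = (½)² = ¼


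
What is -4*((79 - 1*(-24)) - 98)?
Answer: -20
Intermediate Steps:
-4*((79 - 1*(-24)) - 98) = -4*((79 + 24) - 98) = -4*(103 - 98) = -4*5 = -20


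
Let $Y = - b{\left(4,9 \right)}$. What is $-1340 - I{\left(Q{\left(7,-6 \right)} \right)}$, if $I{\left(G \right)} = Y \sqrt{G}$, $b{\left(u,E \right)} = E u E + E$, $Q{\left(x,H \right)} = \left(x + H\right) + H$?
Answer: $-1340 + 333 i \sqrt{5} \approx -1340.0 + 744.61 i$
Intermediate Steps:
$Q{\left(x,H \right)} = x + 2 H$ ($Q{\left(x,H \right)} = \left(H + x\right) + H = x + 2 H$)
$b{\left(u,E \right)} = E + u E^{2}$ ($b{\left(u,E \right)} = u E^{2} + E = E + u E^{2}$)
$Y = -333$ ($Y = - 9 \left(1 + 9 \cdot 4\right) = - 9 \left(1 + 36\right) = - 9 \cdot 37 = \left(-1\right) 333 = -333$)
$I{\left(G \right)} = - 333 \sqrt{G}$
$-1340 - I{\left(Q{\left(7,-6 \right)} \right)} = -1340 - - 333 \sqrt{7 + 2 \left(-6\right)} = -1340 - - 333 \sqrt{7 - 12} = -1340 - - 333 \sqrt{-5} = -1340 - - 333 i \sqrt{5} = -1340 + 333 i \sqrt{5}$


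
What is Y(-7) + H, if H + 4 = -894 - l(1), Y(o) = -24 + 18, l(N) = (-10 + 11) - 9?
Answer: -896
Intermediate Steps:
l(N) = -8 (l(N) = 1 - 9 = -8)
Y(o) = -6
H = -890 (H = -4 + (-894 - 1*(-8)) = -4 + (-894 + 8) = -4 - 886 = -890)
Y(-7) + H = -6 - 890 = -896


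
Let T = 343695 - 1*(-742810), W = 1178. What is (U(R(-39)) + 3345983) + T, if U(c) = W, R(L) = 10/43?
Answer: 4433666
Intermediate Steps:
T = 1086505 (T = 343695 + 742810 = 1086505)
R(L) = 10/43 (R(L) = 10*(1/43) = 10/43)
U(c) = 1178
(U(R(-39)) + 3345983) + T = (1178 + 3345983) + 1086505 = 3347161 + 1086505 = 4433666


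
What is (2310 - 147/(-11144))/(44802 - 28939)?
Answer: 3677541/25253896 ≈ 0.14562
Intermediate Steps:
(2310 - 147/(-11144))/(44802 - 28939) = (2310 - 147*(-1/11144))/15863 = (2310 + 21/1592)*(1/15863) = (3677541/1592)*(1/15863) = 3677541/25253896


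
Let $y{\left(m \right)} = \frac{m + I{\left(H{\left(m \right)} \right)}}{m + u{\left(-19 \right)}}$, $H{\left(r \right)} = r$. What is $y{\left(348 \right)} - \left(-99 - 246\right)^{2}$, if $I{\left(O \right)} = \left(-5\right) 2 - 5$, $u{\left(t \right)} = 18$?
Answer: $- \frac{14520939}{122} \approx -1.1902 \cdot 10^{5}$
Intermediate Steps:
$I{\left(O \right)} = -15$ ($I{\left(O \right)} = -10 - 5 = -15$)
$y{\left(m \right)} = \frac{-15 + m}{18 + m}$ ($y{\left(m \right)} = \frac{m - 15}{m + 18} = \frac{-15 + m}{18 + m}$)
$y{\left(348 \right)} - \left(-99 - 246\right)^{2} = \frac{-15 + 348}{18 + 348} - \left(-99 - 246\right)^{2} = \frac{1}{366} \cdot 333 - \left(-345\right)^{2} = \frac{1}{366} \cdot 333 - 119025 = \frac{111}{122} - 119025 = - \frac{14520939}{122}$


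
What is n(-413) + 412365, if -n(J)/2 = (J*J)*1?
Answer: 71227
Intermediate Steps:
n(J) = -2*J² (n(J) = -2*J*J = -2*J²)
n(-413) + 412365 = -2*(-413)² + 412365 = -2*170569 + 412365 = -341138 + 412365 = 71227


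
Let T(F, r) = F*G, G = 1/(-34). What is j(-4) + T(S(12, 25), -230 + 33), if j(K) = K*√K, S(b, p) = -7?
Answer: 7/34 - 8*I ≈ 0.20588 - 8.0*I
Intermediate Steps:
G = -1/34 ≈ -0.029412
T(F, r) = -F/34 (T(F, r) = F*(-1/34) = -F/34)
j(K) = K^(3/2)
j(-4) + T(S(12, 25), -230 + 33) = (-4)^(3/2) - 1/34*(-7) = -8*I + 7/34 = 7/34 - 8*I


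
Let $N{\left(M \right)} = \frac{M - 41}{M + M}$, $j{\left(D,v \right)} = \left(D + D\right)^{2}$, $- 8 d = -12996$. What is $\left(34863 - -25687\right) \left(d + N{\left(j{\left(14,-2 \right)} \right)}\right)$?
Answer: $\frac{11019922675}{112} \approx 9.8392 \cdot 10^{7}$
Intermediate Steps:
$d = \frac{3249}{2}$ ($d = \left(- \frac{1}{8}\right) \left(-12996\right) = \frac{3249}{2} \approx 1624.5$)
$j{\left(D,v \right)} = 4 D^{2}$ ($j{\left(D,v \right)} = \left(2 D\right)^{2} = 4 D^{2}$)
$N{\left(M \right)} = \frac{-41 + M}{2 M}$
$\left(34863 - -25687\right) \left(d + N{\left(j{\left(14,-2 \right)} \right)}\right) = \left(34863 - -25687\right) \left(\frac{3249}{2} + \frac{-41 + 4 \cdot 14^{2}}{2 \cdot 4 \cdot 14^{2}}\right) = \left(34863 + 25687\right) \left(\frac{3249}{2} + \frac{-41 + 4 \cdot 196}{2 \cdot 4 \cdot 196}\right) = 60550 \left(\frac{3249}{2} + \frac{-41 + 784}{2 \cdot 784}\right) = 60550 \left(\frac{3249}{2} + \frac{1}{2} \cdot \frac{1}{784} \cdot 743\right) = 60550 \left(\frac{3249}{2} + \frac{743}{1568}\right) = 60550 \cdot \frac{2547959}{1568} = \frac{11019922675}{112}$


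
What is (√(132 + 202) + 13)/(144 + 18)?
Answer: 13/162 + √334/162 ≈ 0.19306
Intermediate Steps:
(√(132 + 202) + 13)/(144 + 18) = (√334 + 13)/162 = (13 + √334)*(1/162) = 13/162 + √334/162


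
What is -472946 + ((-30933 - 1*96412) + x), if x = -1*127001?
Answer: -727292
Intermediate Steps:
x = -127001
-472946 + ((-30933 - 1*96412) + x) = -472946 + ((-30933 - 1*96412) - 127001) = -472946 + ((-30933 - 96412) - 127001) = -472946 + (-127345 - 127001) = -472946 - 254346 = -727292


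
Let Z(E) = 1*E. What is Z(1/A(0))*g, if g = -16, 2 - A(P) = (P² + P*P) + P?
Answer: -8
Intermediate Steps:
A(P) = 2 - P - 2*P² (A(P) = 2 - ((P² + P*P) + P) = 2 - ((P² + P²) + P) = 2 - (2*P² + P) = 2 - (P + 2*P²) = 2 + (-P - 2*P²) = 2 - P - 2*P²)
Z(E) = E
Z(1/A(0))*g = -16/(2 - 1*0 - 2*0²) = -16/(2 + 0 - 2*0) = -16/(2 + 0 + 0) = -16/2 = (½)*(-16) = -8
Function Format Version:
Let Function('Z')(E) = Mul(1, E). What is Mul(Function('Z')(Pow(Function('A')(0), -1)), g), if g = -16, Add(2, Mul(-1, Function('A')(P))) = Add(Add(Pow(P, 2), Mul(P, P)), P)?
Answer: -8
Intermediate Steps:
Function('A')(P) = Add(2, Mul(-1, P), Mul(-2, Pow(P, 2))) (Function('A')(P) = Add(2, Mul(-1, Add(Add(Pow(P, 2), Mul(P, P)), P))) = Add(2, Mul(-1, Add(Add(Pow(P, 2), Pow(P, 2)), P))) = Add(2, Mul(-1, Add(Mul(2, Pow(P, 2)), P))) = Add(2, Mul(-1, Add(P, Mul(2, Pow(P, 2))))) = Add(2, Add(Mul(-1, P), Mul(-2, Pow(P, 2)))) = Add(2, Mul(-1, P), Mul(-2, Pow(P, 2))))
Function('Z')(E) = E
Mul(Function('Z')(Pow(Function('A')(0), -1)), g) = Mul(Pow(Add(2, Mul(-1, 0), Mul(-2, Pow(0, 2))), -1), -16) = Mul(Pow(Add(2, 0, Mul(-2, 0)), -1), -16) = Mul(Pow(Add(2, 0, 0), -1), -16) = Mul(Pow(2, -1), -16) = Mul(Rational(1, 2), -16) = -8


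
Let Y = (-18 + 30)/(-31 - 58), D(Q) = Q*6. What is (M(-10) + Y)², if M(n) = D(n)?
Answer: 28643904/7921 ≈ 3616.2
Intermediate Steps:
D(Q) = 6*Q
M(n) = 6*n
Y = -12/89 (Y = 12/(-89) = 12*(-1/89) = -12/89 ≈ -0.13483)
(M(-10) + Y)² = (6*(-10) - 12/89)² = (-60 - 12/89)² = (-5352/89)² = 28643904/7921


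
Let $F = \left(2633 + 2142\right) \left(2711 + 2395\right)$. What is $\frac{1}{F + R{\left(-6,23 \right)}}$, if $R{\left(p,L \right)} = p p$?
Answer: $\frac{1}{24381186} \approx 4.1015 \cdot 10^{-8}$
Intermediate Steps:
$R{\left(p,L \right)} = p^{2}$
$F = 24381150$ ($F = 4775 \cdot 5106 = 24381150$)
$\frac{1}{F + R{\left(-6,23 \right)}} = \frac{1}{24381150 + \left(-6\right)^{2}} = \frac{1}{24381150 + 36} = \frac{1}{24381186}$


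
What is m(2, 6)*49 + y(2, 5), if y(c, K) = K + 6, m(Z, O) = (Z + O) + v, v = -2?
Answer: 305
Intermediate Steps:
m(Z, O) = -2 + O + Z (m(Z, O) = (Z + O) - 2 = (O + Z) - 2 = -2 + O + Z)
y(c, K) = 6 + K
m(2, 6)*49 + y(2, 5) = (-2 + 6 + 2)*49 + (6 + 5) = 6*49 + 11 = 294 + 11 = 305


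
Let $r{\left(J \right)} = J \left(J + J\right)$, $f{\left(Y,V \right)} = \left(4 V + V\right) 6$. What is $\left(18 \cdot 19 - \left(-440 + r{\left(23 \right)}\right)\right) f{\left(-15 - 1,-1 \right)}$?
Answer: $8280$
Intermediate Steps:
$f{\left(Y,V \right)} = 30 V$ ($f{\left(Y,V \right)} = 5 V 6 = 30 V$)
$r{\left(J \right)} = 2 J^{2}$ ($r{\left(J \right)} = J 2 J = 2 J^{2}$)
$\left(18 \cdot 19 - \left(-440 + r{\left(23 \right)}\right)\right) f{\left(-15 - 1,-1 \right)} = \left(18 \cdot 19 + \left(440 - 2 \cdot 23^{2}\right)\right) 30 \left(-1\right) = \left(342 + \left(440 - 2 \cdot 529\right)\right) \left(-30\right) = \left(342 + \left(440 - 1058\right)\right) \left(-30\right) = \left(342 - 618\right) \left(-30\right) = \left(-276\right) \left(-30\right) = 8280$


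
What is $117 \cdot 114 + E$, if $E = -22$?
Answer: $13316$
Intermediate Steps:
$117 \cdot 114 + E = 117 \cdot 114 - 22 = 13338 - 22 = 13316$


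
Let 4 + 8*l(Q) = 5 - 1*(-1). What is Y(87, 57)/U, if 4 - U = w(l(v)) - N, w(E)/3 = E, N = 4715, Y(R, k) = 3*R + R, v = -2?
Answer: 464/6291 ≈ 0.073756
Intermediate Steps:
Y(R, k) = 4*R
l(Q) = 1/4 (l(Q) = -1/2 + (5 - 1*(-1))/8 = -1/2 + (5 + 1)/8 = -1/2 + (1/8)*6 = -1/2 + 3/4 = 1/4)
w(E) = 3*E
U = 18873/4 (U = 4 - (3*(1/4) - 1*4715) = 4 - (3/4 - 4715) = 4 - 1*(-18857/4) = 4 + 18857/4 = 18873/4 ≈ 4718.3)
Y(87, 57)/U = (4*87)/(18873/4) = 348*(4/18873) = 464/6291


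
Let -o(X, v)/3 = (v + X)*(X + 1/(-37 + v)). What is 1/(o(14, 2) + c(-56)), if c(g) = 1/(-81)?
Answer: -2835/1901267 ≈ -0.0014911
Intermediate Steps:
o(X, v) = -3*(X + v)*(X + 1/(-37 + v)) (o(X, v) = -3*(v + X)*(X + 1/(-37 + v)) = -3*(X + v)*(X + 1/(-37 + v)))
c(g) = -1/81
1/(o(14, 2) + c(-56)) = 1/(3*(-1*14 - 1*2 + 37*14² - 1*14*2² - 1*2*14² + 37*14*2)/(-37 + 2) - 1/81) = 1/(3*(-14 - 2 + 37*196 - 1*14*4 - 1*2*196 + 1036)/(-35) - 1/81) = 1/(3*(-1/35)*(-14 - 2 + 7252 - 56 - 392 + 1036) - 1/81) = 1/(3*(-1/35)*7824 - 1/81) = 1/(-23472/35 - 1/81) = 1/(-1901267/2835) = -2835/1901267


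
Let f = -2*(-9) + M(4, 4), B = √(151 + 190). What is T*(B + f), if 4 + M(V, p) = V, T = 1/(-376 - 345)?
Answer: -18/721 - √341/721 ≈ -0.050577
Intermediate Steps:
T = -1/721 (T = 1/(-721) = -1/721 ≈ -0.0013870)
M(V, p) = -4 + V
B = √341 ≈ 18.466
f = 18 (f = -2*(-9) + (-4 + 4) = 18 + 0 = 18)
T*(B + f) = -(√341 + 18)/721 = -(18 + √341)/721 = -18/721 - √341/721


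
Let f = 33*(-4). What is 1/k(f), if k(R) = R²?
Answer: 1/17424 ≈ 5.7392e-5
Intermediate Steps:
f = -132
1/k(f) = 1/((-132)²) = 1/17424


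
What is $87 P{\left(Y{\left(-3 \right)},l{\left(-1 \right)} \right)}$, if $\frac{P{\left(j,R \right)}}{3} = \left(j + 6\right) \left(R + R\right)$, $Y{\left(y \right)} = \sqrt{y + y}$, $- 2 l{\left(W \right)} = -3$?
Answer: $4698 + 783 i \sqrt{6} \approx 4698.0 + 1918.0 i$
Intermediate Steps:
$l{\left(W \right)} = \frac{3}{2}$ ($l{\left(W \right)} = \left(- \frac{1}{2}\right) \left(-3\right) = \frac{3}{2}$)
$Y{\left(y \right)} = \sqrt{2} \sqrt{y}$ ($Y{\left(y \right)} = \sqrt{2 y} = \sqrt{2} \sqrt{y}$)
$P{\left(j,R \right)} = 6 R \left(6 + j\right)$ ($P{\left(j,R \right)} = 3 \left(j + 6\right) \left(R + R\right) = 3 \left(6 + j\right) 2 R = 3 \cdot 2 R \left(6 + j\right) = 6 R \left(6 + j\right)$)
$87 P{\left(Y{\left(-3 \right)},l{\left(-1 \right)} \right)} = 87 \cdot 6 \cdot \frac{3}{2} \left(6 + \sqrt{2} \sqrt{-3}\right) = 87 \cdot 6 \cdot \frac{3}{2} \left(6 + \sqrt{2} i \sqrt{3}\right) = 87 \cdot 6 \cdot \frac{3}{2} \left(6 + i \sqrt{6}\right) = 87 \left(54 + 9 i \sqrt{6}\right) = 4698 + 783 i \sqrt{6}$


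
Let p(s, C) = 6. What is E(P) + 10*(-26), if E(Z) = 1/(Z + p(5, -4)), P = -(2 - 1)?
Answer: -1299/5 ≈ -259.80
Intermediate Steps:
P = -1 (P = -1*1 = -1)
E(Z) = 1/(6 + Z) (E(Z) = 1/(Z + 6) = 1/(6 + Z))
E(P) + 10*(-26) = 1/(6 - 1) + 10*(-26) = 1/5 - 260 = -1299/5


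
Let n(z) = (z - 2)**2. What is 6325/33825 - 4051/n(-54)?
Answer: -426145/385728 ≈ -1.1048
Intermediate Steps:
n(z) = (-2 + z)**2
6325/33825 - 4051/n(-54) = 6325/33825 - 4051/(-2 - 54)**2 = 6325*(1/33825) - 4051/((-56)**2) = 23/123 - 4051/3136 = -426145/385728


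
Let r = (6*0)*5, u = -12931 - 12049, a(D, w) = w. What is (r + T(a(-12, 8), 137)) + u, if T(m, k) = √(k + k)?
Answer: -24980 + √274 ≈ -24963.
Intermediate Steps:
u = -24980
T(m, k) = √2*√k (T(m, k) = √(2*k) = √2*√k)
r = 0 (r = 0*5 = 0)
(r + T(a(-12, 8), 137)) + u = (0 + √2*√137) - 24980 = (0 + √274) - 24980 = √274 - 24980 = -24980 + √274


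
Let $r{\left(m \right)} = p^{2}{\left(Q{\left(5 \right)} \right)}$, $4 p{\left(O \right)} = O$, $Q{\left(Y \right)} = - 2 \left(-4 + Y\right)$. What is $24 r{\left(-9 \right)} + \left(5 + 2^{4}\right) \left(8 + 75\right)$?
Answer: $1749$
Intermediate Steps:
$Q{\left(Y \right)} = 8 - 2 Y$
$p{\left(O \right)} = \frac{O}{4}$
$r{\left(m \right)} = \frac{1}{4}$ ($r{\left(m \right)} = \left(\frac{8 - 10}{4}\right)^{2} = \left(\frac{1}{4} \left(-2\right)\right)^{2} = \left(- \frac{1}{2}\right)^{2} = \frac{1}{4}$)
$24 r{\left(-9 \right)} + \left(5 + 2^{4}\right) \left(8 + 75\right) = 24 \cdot \frac{1}{4} + \left(5 + 2^{4}\right) \left(8 + 75\right) = 6 + \left(5 + 16\right) 83 = 6 + 21 \cdot 83 = 6 + 1743 = 1749$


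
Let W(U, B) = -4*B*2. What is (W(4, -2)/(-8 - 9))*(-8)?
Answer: 128/17 ≈ 7.5294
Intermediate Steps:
W(U, B) = -8*B
(W(4, -2)/(-8 - 9))*(-8) = ((-8*(-2))/(-8 - 9))*(-8) = (16/(-17))*(-8) = (16*(-1/17))*(-8) = -16/17*(-8) = 128/17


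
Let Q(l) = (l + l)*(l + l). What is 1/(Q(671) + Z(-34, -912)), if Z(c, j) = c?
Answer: 1/1800930 ≈ 5.5527e-7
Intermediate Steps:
Q(l) = 4*l² (Q(l) = (2*l)*(2*l) = 4*l²)
1/(Q(671) + Z(-34, -912)) = 1/(4*671² - 34) = 1/(4*450241 - 34) = 1/(1800964 - 34) = 1/1800930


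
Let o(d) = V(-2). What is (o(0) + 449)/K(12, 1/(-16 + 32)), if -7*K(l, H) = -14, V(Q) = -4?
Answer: 445/2 ≈ 222.50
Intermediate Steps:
o(d) = -4
K(l, H) = 2 (K(l, H) = -⅐*(-14) = 2)
(o(0) + 449)/K(12, 1/(-16 + 32)) = (-4 + 449)/2 = 445*(½) = 445/2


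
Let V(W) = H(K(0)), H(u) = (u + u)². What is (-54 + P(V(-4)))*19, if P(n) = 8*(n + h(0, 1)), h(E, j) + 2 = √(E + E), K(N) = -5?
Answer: 13870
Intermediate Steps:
H(u) = 4*u² (H(u) = (2*u)² = 4*u²)
h(E, j) = -2 + √2*√E (h(E, j) = -2 + √(E + E) = -2 + √(2*E) = -2 + √2*√E)
V(W) = 100 (V(W) = 4*(-5)² = 4*25 = 100)
P(n) = -16 + 8*n (P(n) = 8*(n + (-2 + √2*√0)) = 8*(n + (-2 + √2*0)) = 8*(n + (-2 + 0)) = 8*(n - 2) = 8*(-2 + n) = -16 + 8*n)
(-54 + P(V(-4)))*19 = (-54 + (-16 + 8*100))*19 = (-54 + (-16 + 800))*19 = (-54 + 784)*19 = 730*19 = 13870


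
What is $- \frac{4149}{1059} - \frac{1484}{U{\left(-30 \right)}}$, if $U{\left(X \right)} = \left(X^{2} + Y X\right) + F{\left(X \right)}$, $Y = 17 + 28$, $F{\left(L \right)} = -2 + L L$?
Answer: $- \frac{40837}{5648} \approx -7.2303$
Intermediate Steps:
$F{\left(L \right)} = -2 + L^{2}$
$Y = 45$
$U{\left(X \right)} = -2 + 2 X^{2} + 45 X$ ($U{\left(X \right)} = \left(X^{2} + 45 X\right) + \left(-2 + X^{2}\right) = -2 + 2 X^{2} + 45 X$)
$- \frac{4149}{1059} - \frac{1484}{U{\left(-30 \right)}} = - \frac{4149}{1059} - \frac{1484}{-2 + 2 \left(-30\right)^{2} + 45 \left(-30\right)} = \left(-4149\right) \frac{1}{1059} - \frac{1484}{-2 + 2 \cdot 900 - 1350} = - \frac{1383}{353} - \frac{1484}{-2 + 1800 - 1350} = - \frac{1383}{353} - \frac{1484}{448} = - \frac{1383}{353} - \frac{53}{16} = - \frac{40837}{5648}$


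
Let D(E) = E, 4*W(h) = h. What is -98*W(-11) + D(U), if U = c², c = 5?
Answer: 589/2 ≈ 294.50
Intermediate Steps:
U = 25 (U = 5² = 25)
W(h) = h/4
-98*W(-11) + D(U) = -49*(-11)/2 + 25 = -98*(-11/4) + 25 = 539/2 + 25 = 589/2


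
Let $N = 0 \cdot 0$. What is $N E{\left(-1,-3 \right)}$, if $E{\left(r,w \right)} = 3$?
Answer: $0$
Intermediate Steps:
$N = 0$
$N E{\left(-1,-3 \right)} = 0 \cdot 3 = 0$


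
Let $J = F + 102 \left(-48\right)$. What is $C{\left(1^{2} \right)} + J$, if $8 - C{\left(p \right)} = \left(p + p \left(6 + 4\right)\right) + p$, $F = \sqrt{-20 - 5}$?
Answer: $-4900 + 5 i \approx -4900.0 + 5.0 i$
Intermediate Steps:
$F = 5 i$ ($F = \sqrt{-25} = 5 i \approx 5.0 i$)
$J = -4896 + 5 i$ ($J = 5 i + 102 \left(-48\right) = 5 i - 4896 = -4896 + 5 i \approx -4896.0 + 5.0 i$)
$C{\left(p \right)} = 8 - 12 p$ ($C{\left(p \right)} = 8 - \left(\left(p + p \left(6 + 4\right)\right) + p\right) = 8 - \left(\left(p + p 10\right) + p\right) = 8 - \left(\left(p + 10 p\right) + p\right) = 8 - \left(11 p + p\right) = 8 - 12 p$)
$C{\left(1^{2} \right)} + J = \left(8 - 12 \cdot 1^{2}\right) - \left(4896 - 5 i\right) = \left(8 - 12\right) - \left(4896 - 5 i\right) = -4 - \left(4896 - 5 i\right) = -4900 + 5 i$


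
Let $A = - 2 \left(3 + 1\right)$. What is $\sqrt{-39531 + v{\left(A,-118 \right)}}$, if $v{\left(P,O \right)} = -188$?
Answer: $i \sqrt{39719} \approx 199.3 i$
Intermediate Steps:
$A = -8$ ($A = \left(-2\right) 4 = -8$)
$\sqrt{-39531 + v{\left(A,-118 \right)}} = \sqrt{-39531 - 188} = \sqrt{-39719} = i \sqrt{39719}$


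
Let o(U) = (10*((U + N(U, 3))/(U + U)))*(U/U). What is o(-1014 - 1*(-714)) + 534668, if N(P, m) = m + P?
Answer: 10693559/20 ≈ 5.3468e+5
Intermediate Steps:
N(P, m) = P + m
o(U) = 5*(3 + 2*U)/U (o(U) = (10*((U + (U + 3))/(U + U)))*(U/U) = (10*((U + (3 + U))/((2*U))))*1 = (10*((3 + 2*U)*(1/(2*U))))*1 = (10*((3 + 2*U)/(2*U)))*1 = (5*(3 + 2*U)/U)*1 = 5*(3 + 2*U)/U)
o(-1014 - 1*(-714)) + 534668 = (10 + 15/(-1014 - 1*(-714))) + 534668 = (10 + 15/(-1014 + 714)) + 534668 = (10 + 15/(-300)) + 534668 = (10 + 15*(-1/300)) + 534668 = (10 - 1/20) + 534668 = 199/20 + 534668 = 10693559/20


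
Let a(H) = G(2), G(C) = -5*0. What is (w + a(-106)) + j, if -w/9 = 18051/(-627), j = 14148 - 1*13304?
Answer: 20959/19 ≈ 1103.1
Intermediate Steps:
G(C) = 0
a(H) = 0
j = 844 (j = 14148 - 13304 = 844)
w = 4923/19 (w = -162459/(-627) = -162459*(-1)/627 = -9*(-547/19) = 4923/19 ≈ 259.11)
(w + a(-106)) + j = (4923/19 + 0) + 844 = 4923/19 + 844 = 20959/19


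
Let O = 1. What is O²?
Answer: 1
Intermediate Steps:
O² = 1² = 1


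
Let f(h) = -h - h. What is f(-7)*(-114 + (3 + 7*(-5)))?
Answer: -2044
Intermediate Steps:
f(h) = -2*h
f(-7)*(-114 + (3 + 7*(-5))) = (-2*(-7))*(-114 + (3 + 7*(-5))) = 14*(-114 + (3 - 35)) = 14*(-114 - 32) = 14*(-146) = -2044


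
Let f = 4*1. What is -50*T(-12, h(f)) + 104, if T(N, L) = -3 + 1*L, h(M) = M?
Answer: 54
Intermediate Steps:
f = 4
T(N, L) = -3 + L
-50*T(-12, h(f)) + 104 = -50*(-3 + 4) + 104 = -50*1 + 104 = -50 + 104 = 54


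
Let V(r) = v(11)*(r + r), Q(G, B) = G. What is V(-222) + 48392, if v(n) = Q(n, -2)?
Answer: 43508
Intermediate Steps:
v(n) = n
V(r) = 22*r (V(r) = 11*(r + r) = 11*(2*r) = 22*r)
V(-222) + 48392 = 22*(-222) + 48392 = -4884 + 48392 = 43508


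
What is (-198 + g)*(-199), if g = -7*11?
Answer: 54725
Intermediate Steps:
g = -77
(-198 + g)*(-199) = (-198 - 77)*(-199) = -275*(-199) = 54725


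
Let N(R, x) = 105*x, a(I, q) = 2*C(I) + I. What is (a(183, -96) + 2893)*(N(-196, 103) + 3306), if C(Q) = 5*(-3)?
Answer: 43012566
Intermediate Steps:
C(Q) = -15
a(I, q) = -30 + I (a(I, q) = 2*(-15) + I = -30 + I)
(a(183, -96) + 2893)*(N(-196, 103) + 3306) = ((-30 + 183) + 2893)*(105*103 + 3306) = (153 + 2893)*(10815 + 3306) = 3046*14121 = 43012566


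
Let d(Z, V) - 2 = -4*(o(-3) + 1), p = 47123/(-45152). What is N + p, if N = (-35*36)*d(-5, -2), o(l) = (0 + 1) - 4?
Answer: -568962323/45152 ≈ -12601.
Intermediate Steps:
o(l) = -3 (o(l) = 1 - 4 = -3)
p = -47123/45152 (p = 47123*(-1/45152) = -47123/45152 ≈ -1.0437)
d(Z, V) = 10 (d(Z, V) = 2 - 4*(-3 + 1) = 2 - 4*(-2) = 2 + 8 = 10)
N = -12600 (N = -35*36*10 = -1260*10 = -12600)
N + p = -12600 - 47123/45152 = -568962323/45152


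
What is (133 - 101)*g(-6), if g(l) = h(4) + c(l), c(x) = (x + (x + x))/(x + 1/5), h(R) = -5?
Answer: -1760/29 ≈ -60.690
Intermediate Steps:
c(x) = 3*x/(1/5 + x) (c(x) = (x + 2*x)/(x + 1/5) = (3*x)/(1/5 + x) = 3*x/(1/5 + x))
g(l) = -5 + 15*l/(1 + 5*l)
(133 - 101)*g(-6) = (133 - 101)*(5*(-1 - 2*(-6))/(1 + 5*(-6))) = 32*(5*(-1 + 12)/(1 - 30)) = 32*(5*11/(-29)) = 32*(5*(-1/29)*11) = 32*(-55/29) = -1760/29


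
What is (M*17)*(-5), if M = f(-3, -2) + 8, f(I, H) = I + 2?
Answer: -595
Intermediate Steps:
f(I, H) = 2 + I
M = 7 (M = (2 - 3) + 8 = -1 + 8 = 7)
(M*17)*(-5) = (7*17)*(-5) = 119*(-5) = -595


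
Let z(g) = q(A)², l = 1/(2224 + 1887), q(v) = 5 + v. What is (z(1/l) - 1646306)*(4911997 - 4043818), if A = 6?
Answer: -1429183247115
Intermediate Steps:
l = 1/4111 ≈ 0.00024325
z(g) = 121 (z(g) = (5 + 6)² = 11² = 121)
(z(1/l) - 1646306)*(4911997 - 4043818) = (121 - 1646306)*(4911997 - 4043818) = -1646185*868179 = -1429183247115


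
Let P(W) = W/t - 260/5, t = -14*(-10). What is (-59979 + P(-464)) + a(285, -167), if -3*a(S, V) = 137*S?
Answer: -2556726/35 ≈ -73049.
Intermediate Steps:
a(S, V) = -137*S/3
t = 140
P(W) = -52 + W/140 (P(W) = W/140 - 260/5 = W*(1/140) - 260*⅕ = W/140 - 52 = -52 + W/140)
(-59979 + P(-464)) + a(285, -167) = (-59979 + (-52 + (1/140)*(-464))) - 137/3*285 = (-59979 + (-52 - 116/35)) - 13015 = (-59979 - 1936/35) - 13015 = -2101201/35 - 13015 = -2556726/35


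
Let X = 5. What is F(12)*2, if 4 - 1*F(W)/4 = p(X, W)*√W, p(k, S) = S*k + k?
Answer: 32 - 1040*√3 ≈ -1769.3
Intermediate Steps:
p(k, S) = k + S*k
F(W) = 16 - 4*√W*(5 + 5*W) (F(W) = 16 - 4*5*(1 + W)*√W = 16 - 4*(5 + 5*W)*√W = 16 - 4*√W*(5 + 5*W))
F(12)*2 = (16 + 20*√12*(-1 - 1*12))*2 = (16 + 20*(2*√3)*(-1 - 12))*2 = (16 + 20*(2*√3)*(-13))*2 = (16 - 520*√3)*2 = 32 - 1040*√3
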